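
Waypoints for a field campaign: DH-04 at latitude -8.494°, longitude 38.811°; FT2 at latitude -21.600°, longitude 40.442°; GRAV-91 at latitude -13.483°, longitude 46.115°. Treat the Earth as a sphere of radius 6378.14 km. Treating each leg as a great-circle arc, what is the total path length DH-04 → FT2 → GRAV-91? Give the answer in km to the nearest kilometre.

2555 km

DH-04→FT2: c = 0.230380 rad, d = 1469.40 km
FT2→GRAV-91: c = 0.170185 rad, d = 1085.46 km
Total = 1469.40 + 1085.46 = 2554.86 km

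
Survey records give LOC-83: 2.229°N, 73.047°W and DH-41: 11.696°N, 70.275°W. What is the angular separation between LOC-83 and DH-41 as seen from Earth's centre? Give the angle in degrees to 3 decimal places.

9.858°

Δφ = 9.4670°,  Δλ = 2.7720°
a = sin²(Δφ/2) + cos φ₁ cos φ₂ sin²(Δλ/2) = 0.007382
c = 2·arcsin(√a) = 0.172052 rad = 9.8578°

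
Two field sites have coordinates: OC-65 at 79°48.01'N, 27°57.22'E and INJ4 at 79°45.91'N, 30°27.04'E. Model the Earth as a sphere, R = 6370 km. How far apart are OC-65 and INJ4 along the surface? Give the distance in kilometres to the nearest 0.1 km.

49.4 km

OC-65: φ = +79.80017°, λ = +27.95367°
INJ4: φ = +79.76517°, λ = +30.45067°
Δφ = -0.0350°,  Δλ = 2.4970°
a = sin²(Δφ/2) + cos φ₁ cos φ₂ sin²(Δλ/2) = 0.000015
c = 2·arcsin(√a) = 0.007754 rad = 0.4443°
d = R·c = 6370 × 0.007754 = 49.4 km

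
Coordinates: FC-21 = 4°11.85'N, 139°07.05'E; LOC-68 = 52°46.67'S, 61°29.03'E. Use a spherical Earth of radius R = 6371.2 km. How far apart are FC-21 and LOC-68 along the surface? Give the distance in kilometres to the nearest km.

9556 km

FC-21: φ = +4.19750°, λ = +139.11750°
LOC-68: φ = -52.77783°, λ = +61.48383°
Δφ = -56.9753°,  Δλ = -77.6337°
a = sin²(Δφ/2) + cos φ₁ cos φ₂ sin²(Δλ/2) = 0.464542
c = 2·arcsin(√a) = 1.499821 rad = 85.9334°
d = R·c = 6371.2 × 1.499821 = 9555.7 km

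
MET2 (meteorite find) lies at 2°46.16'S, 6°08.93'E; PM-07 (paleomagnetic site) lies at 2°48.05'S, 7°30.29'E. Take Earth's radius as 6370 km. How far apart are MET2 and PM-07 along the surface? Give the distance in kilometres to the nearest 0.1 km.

MET2: φ = -2.76933°, λ = +6.14883°
PM-07: φ = -2.80083°, λ = +7.50483°
Δφ = -0.0315°,  Δλ = 1.3560°
a = sin²(Δφ/2) + cos φ₁ cos φ₂ sin²(Δλ/2) = 0.000140
c = 2·arcsin(√a) = 0.023645 rad = 1.3548°
d = R·c = 6370 × 0.023645 = 150.6 km

150.6 km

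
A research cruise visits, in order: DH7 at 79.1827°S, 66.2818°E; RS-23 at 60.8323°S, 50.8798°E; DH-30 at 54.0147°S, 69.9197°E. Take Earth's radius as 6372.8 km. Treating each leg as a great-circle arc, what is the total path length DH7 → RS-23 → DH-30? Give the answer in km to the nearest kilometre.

3468 km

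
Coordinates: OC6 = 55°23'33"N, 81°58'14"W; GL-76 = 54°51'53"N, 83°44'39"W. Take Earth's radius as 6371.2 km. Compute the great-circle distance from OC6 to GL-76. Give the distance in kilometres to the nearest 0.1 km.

OC6: φ = +55.39250°, λ = -81.97056°
GL-76: φ = +54.86472°, λ = -83.74417°
Δφ = -0.5278°,  Δλ = -1.7736°
a = sin²(Δφ/2) + cos φ₁ cos φ₂ sin²(Δλ/2) = 0.000100
c = 2·arcsin(√a) = 0.019951 rad = 1.1431°
d = R·c = 6371.2 × 0.019951 = 127.1 km

127.1 km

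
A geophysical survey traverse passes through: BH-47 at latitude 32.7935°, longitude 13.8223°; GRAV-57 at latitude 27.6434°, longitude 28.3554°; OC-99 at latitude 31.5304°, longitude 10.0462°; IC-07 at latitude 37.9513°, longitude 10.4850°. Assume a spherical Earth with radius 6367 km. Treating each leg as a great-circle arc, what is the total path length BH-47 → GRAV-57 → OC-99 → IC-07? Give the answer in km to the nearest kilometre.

BH-47→GRAV-57: c = 0.236621 rad, d = 1506.57 km
GRAV-57→OC-99: c = 0.285665 rad, d = 1818.83 km
OC-99→IC-07: c = 0.112242 rad, d = 714.64 km
Total = 1506.57 + 1818.83 + 714.64 = 4040.04 km

4040 km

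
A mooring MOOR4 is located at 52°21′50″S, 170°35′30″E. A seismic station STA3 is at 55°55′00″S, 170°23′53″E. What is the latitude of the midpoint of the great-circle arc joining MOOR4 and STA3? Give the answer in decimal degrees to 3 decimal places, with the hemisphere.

MOOR4: φ = -52.36389°, λ = +170.59167°
STA3: φ = -55.91667°, λ = +170.39806°
Bx = cos φ₂ cos Δλ = 0.560395,  By = cos φ₂ sin Δλ = -0.001894
φₘ = atan2(sin φ₁ + sin φ₂, √((cos φ₁ + Bx)² + By²)) = -54.14032°
λₘ = λ₁ + atan2(By, cos φ₁ + Bx) = 170.49901°

54.140°S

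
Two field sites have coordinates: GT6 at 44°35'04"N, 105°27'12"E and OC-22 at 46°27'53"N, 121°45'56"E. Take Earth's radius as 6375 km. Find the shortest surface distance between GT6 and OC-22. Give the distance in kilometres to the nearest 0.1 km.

1286.3 km

GT6: φ = +44.58444°, λ = +105.45333°
OC-22: φ = +46.46472°, λ = +121.76556°
Δφ = 1.8803°,  Δλ = 16.3122°
a = sin²(Δφ/2) + cos φ₁ cos φ₂ sin²(Δλ/2) = 0.010143
c = 2·arcsin(√a) = 0.201769 rad = 11.5605°
d = R·c = 6375 × 0.201769 = 1286.3 km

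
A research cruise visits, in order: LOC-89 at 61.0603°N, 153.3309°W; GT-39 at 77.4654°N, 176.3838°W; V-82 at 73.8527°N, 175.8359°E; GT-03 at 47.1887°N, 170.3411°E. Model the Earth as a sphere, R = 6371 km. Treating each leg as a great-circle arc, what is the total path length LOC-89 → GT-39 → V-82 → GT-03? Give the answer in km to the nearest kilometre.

LOC-89→GT-39: c = 0.314657 rad, d = 2004.68 km
GT-39→V-82: c = 0.071329 rad, d = 454.44 km
V-82→GT-03: c = 0.467306 rad, d = 2977.21 km
Total = 2004.68 + 454.44 + 2977.21 = 5436.33 km

5436 km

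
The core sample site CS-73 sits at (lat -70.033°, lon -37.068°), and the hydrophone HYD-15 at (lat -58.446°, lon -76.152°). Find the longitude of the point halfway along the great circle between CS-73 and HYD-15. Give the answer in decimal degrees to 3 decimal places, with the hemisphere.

60.878°W

Bx = cos φ₂ cos Δλ = 0.406199,  By = cos φ₂ sin Δλ = -0.329920
φₘ = atan2(sin φ₁ + sin φ₂, √((cos φ₁ + Bx)² + By²)) = -65.48532°
λₘ = λ₁ + atan2(By, cos φ₁ + Bx) = -60.87796°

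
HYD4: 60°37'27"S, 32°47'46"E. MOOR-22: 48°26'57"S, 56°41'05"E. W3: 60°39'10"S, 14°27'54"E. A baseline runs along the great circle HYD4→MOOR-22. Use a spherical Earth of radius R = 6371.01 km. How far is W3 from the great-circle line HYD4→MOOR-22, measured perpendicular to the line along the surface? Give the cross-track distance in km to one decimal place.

HYD4: φ = -60.62417°, λ = +32.79611°
MOOR-22: φ = -48.44917°, λ = +56.68472°
W3: φ = -60.65278°, λ = +14.46500°
δ₁₃ = central angle HYD4→W3 = 0.156364 rad  (haversine)
θ₁₃ = bearing HYD4→W3 = 261.815°,  θ₁₂ = bearing HYD4→MOOR-22 = 59.002°
dₓₜ = R·arcsin(sin δ₁₃ · sin(θ₁₃ − θ₁₂)) = 6371.01·arcsin(0.15573·sin(202.813°)) = -384.913 km
|dₓₜ| = 384.913 km

384.9 km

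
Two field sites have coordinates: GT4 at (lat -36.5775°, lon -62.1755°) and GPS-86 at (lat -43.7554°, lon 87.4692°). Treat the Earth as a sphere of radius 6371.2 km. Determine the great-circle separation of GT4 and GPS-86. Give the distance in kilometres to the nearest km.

Δφ = -7.1779°,  Δλ = 149.6447°
a = sin²(Δφ/2) + cos φ₁ cos φ₂ sin²(Δλ/2) = 0.544202
c = 2·arcsin(√a) = 1.659316 rad = 95.0718°
d = R·c = 6371.2 × 1.659316 = 10571.8 km

10572 km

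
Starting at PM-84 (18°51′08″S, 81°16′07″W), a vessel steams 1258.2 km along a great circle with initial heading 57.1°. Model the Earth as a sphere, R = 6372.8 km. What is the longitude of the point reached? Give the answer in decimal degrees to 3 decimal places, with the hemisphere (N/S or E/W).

71.558°W

PM-84: φ = -18.85222°, λ = -81.26861°
δ = d/R = 1258.2/6372.8 = 0.197433 rad
φ₂ = arcsin(sin φ₁ cos δ + cos φ₁ sin δ cos θ)
   = arcsin(-0.32313·0.98057 + 0.94636·0.19615·0.54317) = -12.47547°
λ₂ = λ₁ + atan2(sin θ sin δ cos φ₁, cos δ − sin φ₁ sin φ₂) = -71.55774°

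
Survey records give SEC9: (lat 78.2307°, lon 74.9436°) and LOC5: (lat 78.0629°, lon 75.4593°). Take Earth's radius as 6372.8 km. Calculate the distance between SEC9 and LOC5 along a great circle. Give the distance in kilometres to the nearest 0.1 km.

Δφ = -0.1678°,  Δλ = 0.5157°
a = sin²(Δφ/2) + cos φ₁ cos φ₂ sin²(Δλ/2) = 0.000003
c = 2·arcsin(√a) = 0.003463 rad = 0.1984°
d = R·c = 6372.8 × 0.003463 = 22.1 km

22.1 km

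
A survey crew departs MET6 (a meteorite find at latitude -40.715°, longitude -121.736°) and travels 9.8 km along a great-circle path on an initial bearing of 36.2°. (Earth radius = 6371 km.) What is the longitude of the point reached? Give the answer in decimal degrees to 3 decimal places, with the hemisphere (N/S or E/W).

121.667°W

δ = d/R = 9.8/6371 = 0.001538 rad
φ₂ = arcsin(sin φ₁ cos δ + cos φ₁ sin δ cos θ)
   = arcsin(-0.65230·1.00000 + 0.75796·0.00154·0.80696) = -40.64386°
λ₂ = λ₁ + atan2(sin θ sin δ cos φ₁, cos δ − sin φ₁ sin φ₂) = -121.66740°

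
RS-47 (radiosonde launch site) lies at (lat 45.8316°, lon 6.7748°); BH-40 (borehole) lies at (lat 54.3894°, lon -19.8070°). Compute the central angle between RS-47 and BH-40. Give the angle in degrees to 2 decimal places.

18.92°

Δφ = 8.5578°,  Δλ = -26.5818°
a = sin²(Δφ/2) + cos φ₁ cos φ₂ sin²(Δλ/2) = 0.027009
c = 2·arcsin(√a) = 0.330189 rad = 18.9184°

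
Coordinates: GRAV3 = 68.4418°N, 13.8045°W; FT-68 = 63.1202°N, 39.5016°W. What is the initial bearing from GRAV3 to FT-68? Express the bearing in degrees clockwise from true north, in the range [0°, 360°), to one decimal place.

255.4°

Δλ = -25.6971°
y = sin Δλ · cos φ₂ = -0.196045
x = cos φ₁ sin φ₂ − sin φ₁ cos φ₂ cos Δλ = -0.051159
θ = atan2(y, x) = -104.6254° → 255.3746° (mod 360°)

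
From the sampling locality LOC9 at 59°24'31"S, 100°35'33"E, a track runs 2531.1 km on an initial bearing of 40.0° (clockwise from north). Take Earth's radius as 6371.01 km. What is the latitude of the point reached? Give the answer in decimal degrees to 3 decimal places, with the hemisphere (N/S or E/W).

LOC9: φ = -59.40861°, λ = +100.59250°
δ = d/R = 2531.1/6371.01 = 0.397284 rad
φ₂ = arcsin(sin φ₁ cos δ + cos φ₁ sin δ cos θ)
   = arcsin(-0.86082·0.92212 + 0.50891·0.38692·0.76604) = -40.01105°
λ₂ = λ₁ + atan2(sin θ sin δ cos φ₁, cos δ − sin φ₁ sin φ₂) = 119.54069°

40.011°S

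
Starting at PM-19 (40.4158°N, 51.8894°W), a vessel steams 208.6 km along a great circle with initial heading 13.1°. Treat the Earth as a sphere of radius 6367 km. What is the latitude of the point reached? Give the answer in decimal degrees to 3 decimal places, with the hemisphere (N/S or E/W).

δ = d/R = 208.6/6367 = 0.032763 rad
φ₂ = arcsin(sin φ₁ cos δ + cos φ₁ sin δ cos θ)
   = arcsin(0.64833·0.99946 + 0.76136·0.03276·0.97398) = 42.24271°
λ₂ = λ₁ + atan2(sin θ sin δ cos φ₁, cos δ − sin φ₁ sin φ₂) = -51.31478°

42.243°N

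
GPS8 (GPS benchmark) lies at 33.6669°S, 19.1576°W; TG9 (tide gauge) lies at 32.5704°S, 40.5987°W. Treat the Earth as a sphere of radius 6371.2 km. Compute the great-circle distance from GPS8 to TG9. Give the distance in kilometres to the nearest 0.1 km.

Δφ = 1.0965°,  Δλ = -21.4411°
a = sin²(Δφ/2) + cos φ₁ cos φ₂ sin²(Δλ/2) = 0.024362
c = 2·arcsin(√a) = 0.313445 rad = 17.9591°
d = R·c = 6371.2 × 0.313445 = 1997.0 km

1997.0 km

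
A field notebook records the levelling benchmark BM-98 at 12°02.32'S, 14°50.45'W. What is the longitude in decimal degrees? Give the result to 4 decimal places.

14° + 50.45′/60 = 14 + 0.84083 = 14.8408°

14.8408°W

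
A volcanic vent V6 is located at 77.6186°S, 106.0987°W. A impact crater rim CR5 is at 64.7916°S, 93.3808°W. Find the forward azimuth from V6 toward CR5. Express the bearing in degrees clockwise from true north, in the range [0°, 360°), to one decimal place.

23.9°

Δλ = 12.7179°
y = sin Δλ · cos φ₂ = 0.093765
x = cos φ₁ sin φ₂ − sin φ₁ cos φ₂ cos Δλ = 0.211802
θ = atan2(y, x) = 23.8790° → 23.8790° (mod 360°)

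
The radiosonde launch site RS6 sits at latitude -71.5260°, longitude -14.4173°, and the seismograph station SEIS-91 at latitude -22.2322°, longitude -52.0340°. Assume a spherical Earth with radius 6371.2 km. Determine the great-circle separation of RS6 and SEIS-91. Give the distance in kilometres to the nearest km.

5978 km

Δφ = 49.2938°,  Δλ = -37.6167°
a = sin²(Δφ/2) + cos φ₁ cos φ₂ sin²(Δλ/2) = 0.204398
c = 2·arcsin(√a) = 0.938246 rad = 53.7576°
d = R·c = 6371.2 × 0.938246 = 5977.8 km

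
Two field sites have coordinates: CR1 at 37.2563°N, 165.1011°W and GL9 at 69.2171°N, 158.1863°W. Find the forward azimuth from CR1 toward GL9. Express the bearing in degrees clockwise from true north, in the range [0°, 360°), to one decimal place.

4.6°

Δλ = 6.9148°
y = sin Δλ · cos φ₂ = 0.042719
x = cos φ₁ sin φ₂ − sin φ₁ cos φ₂ cos Δλ = 0.530901
θ = atan2(y, x) = 4.6004° → 4.6004° (mod 360°)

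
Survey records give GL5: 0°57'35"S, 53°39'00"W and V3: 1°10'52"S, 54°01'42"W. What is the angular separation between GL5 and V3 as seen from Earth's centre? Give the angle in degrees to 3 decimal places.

0.438°

GL5: φ = -0.95972°, λ = -53.65000°
V3: φ = -1.18111°, λ = -54.02833°
Δφ = -0.2214°,  Δλ = -0.3783°
a = sin²(Δφ/2) + cos φ₁ cos φ₂ sin²(Δλ/2) = 0.000015
c = 2·arcsin(√a) = 0.007650 rad = 0.4383°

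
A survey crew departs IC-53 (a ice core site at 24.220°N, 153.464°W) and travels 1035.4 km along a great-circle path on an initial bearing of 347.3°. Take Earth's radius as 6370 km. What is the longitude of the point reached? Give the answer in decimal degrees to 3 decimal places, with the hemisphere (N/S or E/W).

155.903°W

δ = d/R = 1035.4/6370 = 0.162543 rad
φ₂ = arcsin(sin φ₁ cos δ + cos φ₁ sin δ cos θ)
   = arcsin(0.41024·0.98682 + 0.91198·0.16183·0.97553) = 33.28521°
λ₂ = λ₁ + atan2(sin θ sin δ cos φ₁, cos δ − sin φ₁ sin φ₂) = -155.90320°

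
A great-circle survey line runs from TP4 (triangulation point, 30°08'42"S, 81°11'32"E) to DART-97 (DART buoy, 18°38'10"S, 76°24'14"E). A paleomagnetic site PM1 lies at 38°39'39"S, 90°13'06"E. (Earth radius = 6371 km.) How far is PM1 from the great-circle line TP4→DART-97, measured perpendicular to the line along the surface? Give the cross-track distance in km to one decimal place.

363.2 km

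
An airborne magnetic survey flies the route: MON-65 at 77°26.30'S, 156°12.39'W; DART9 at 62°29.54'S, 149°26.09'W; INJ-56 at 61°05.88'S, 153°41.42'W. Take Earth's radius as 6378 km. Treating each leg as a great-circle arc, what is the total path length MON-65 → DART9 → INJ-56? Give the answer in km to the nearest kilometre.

1953 km

MON-65: φ = -77.43833°, λ = -156.20650°
DART9: φ = -62.49233°, λ = -149.43483°
INJ-56: φ = -61.09800°, λ = -153.69033°
MON-65→DART9: c = 0.263560 rad, d = 1680.99 km
DART9→INJ-56: c = 0.042700 rad, d = 272.34 km
Total = 1680.99 + 272.34 = 1953.33 km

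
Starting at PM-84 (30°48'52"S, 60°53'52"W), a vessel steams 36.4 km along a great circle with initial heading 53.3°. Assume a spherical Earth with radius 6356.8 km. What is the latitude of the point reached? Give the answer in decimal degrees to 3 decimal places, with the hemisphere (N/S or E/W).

PM-84: φ = -30.81444°, λ = -60.89778°
δ = d/R = 36.4/6356.8 = 0.005726 rad
φ₂ = arcsin(sin φ₁ cos δ + cos φ₁ sin δ cos θ)
   = arcsin(-0.51226·0.99998 + 0.85883·0.00573·0.59763) = -30.61801°
λ₂ = λ₁ + atan2(sin θ sin δ cos φ₁, cos δ − sin φ₁ sin φ₂) = -60.59211°

30.618°S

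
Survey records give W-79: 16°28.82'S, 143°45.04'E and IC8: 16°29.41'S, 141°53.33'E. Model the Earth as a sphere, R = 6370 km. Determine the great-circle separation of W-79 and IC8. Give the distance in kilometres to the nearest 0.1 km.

W-79: φ = -16.48033°, λ = +143.75067°
IC8: φ = -16.49017°, λ = +141.88883°
Δφ = -0.0098°,  Δλ = -1.8618°
a = sin²(Δφ/2) + cos φ₁ cos φ₂ sin²(Δλ/2) = 0.000243
c = 2·arcsin(√a) = 0.031160 rad = 1.7853°
d = R·c = 6370 × 0.031160 = 198.5 km

198.5 km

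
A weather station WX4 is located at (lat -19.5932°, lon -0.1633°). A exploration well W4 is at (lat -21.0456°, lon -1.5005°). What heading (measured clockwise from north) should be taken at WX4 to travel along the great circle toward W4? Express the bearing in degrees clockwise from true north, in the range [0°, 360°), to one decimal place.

220.6°

Δλ = -1.3372°
y = sin Δλ · cos φ₂ = -0.021780
x = cos φ₁ sin φ₂ − sin φ₁ cos φ₂ cos Δλ = -0.025432
θ = atan2(y, x) = -139.4232° → 220.5768° (mod 360°)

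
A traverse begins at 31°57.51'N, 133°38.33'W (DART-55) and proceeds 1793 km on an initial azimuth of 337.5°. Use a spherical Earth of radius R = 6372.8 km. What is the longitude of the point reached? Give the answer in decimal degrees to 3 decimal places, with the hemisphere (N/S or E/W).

142.529°W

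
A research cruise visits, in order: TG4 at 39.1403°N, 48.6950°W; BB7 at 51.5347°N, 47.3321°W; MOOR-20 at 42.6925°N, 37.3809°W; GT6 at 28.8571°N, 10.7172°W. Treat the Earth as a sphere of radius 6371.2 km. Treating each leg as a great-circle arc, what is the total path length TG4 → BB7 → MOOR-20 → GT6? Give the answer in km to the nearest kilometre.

TG4→BB7: c = 0.216958 rad, d = 1382.28 km
BB7→MOOR-20: c = 0.194021 rad, d = 1236.14 km
MOOR-20→GT6: c = 0.445189 rad, d = 2836.39 km
Total = 1382.28 + 1236.14 + 2836.39 = 5454.82 km

5455 km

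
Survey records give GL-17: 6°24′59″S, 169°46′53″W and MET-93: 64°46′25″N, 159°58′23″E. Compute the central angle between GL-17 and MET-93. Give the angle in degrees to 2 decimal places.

74.65°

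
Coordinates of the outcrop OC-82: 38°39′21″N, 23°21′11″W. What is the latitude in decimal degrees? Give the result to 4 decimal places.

38.6558°N

38° + 39′/60 + 21″/3600 = 38 + 0.65000 + 0.00583 = 38.6558°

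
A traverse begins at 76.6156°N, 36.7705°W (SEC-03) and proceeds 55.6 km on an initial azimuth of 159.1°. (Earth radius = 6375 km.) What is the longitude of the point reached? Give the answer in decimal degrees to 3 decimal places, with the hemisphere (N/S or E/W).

δ = d/R = 55.6/6375 = 0.008722 rad
φ₂ = arcsin(sin φ₁ cos δ + cos φ₁ sin δ cos θ)
   = arcsin(0.97284·0.99996 + 0.23148·0.00872·-0.93420) = 76.14764°
λ₂ = λ₁ + atan2(sin θ sin δ cos φ₁, cos δ − sin φ₁ sin φ₂) = -36.02592°

36.026°W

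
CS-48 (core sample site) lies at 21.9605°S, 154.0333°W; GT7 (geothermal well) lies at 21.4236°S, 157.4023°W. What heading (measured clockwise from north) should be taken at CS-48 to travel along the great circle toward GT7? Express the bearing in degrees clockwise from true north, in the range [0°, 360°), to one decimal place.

279.1°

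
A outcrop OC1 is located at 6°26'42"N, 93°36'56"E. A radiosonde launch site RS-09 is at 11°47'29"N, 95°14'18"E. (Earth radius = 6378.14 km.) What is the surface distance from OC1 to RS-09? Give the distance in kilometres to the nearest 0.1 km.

OC1: φ = +6.44500°, λ = +93.61556°
RS-09: φ = +11.79139°, λ = +95.23833°
Δφ = 5.3464°,  Δλ = 1.6228°
a = sin²(Δφ/2) + cos φ₁ cos φ₂ sin²(Δλ/2) = 0.002370
c = 2·arcsin(√a) = 0.097409 rad = 5.5811°
d = R·c = 6378.14 × 0.097409 = 621.3 km

621.3 km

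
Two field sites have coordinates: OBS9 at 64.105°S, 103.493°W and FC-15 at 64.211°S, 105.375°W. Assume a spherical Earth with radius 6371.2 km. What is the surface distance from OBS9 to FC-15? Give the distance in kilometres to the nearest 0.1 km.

92.0 km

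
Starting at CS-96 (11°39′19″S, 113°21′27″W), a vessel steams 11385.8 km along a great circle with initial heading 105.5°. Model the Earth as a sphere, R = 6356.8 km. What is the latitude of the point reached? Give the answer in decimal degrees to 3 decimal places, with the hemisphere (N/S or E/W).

12.196°S

CS-96: φ = -11.65528°, λ = -113.35750°
δ = d/R = 11385.8/6356.8 = 1.791121 rad
φ₂ = arcsin(sin φ₁ cos δ + cos φ₁ sin δ cos θ)
   = arcsin(-0.20202·-0.21855 + 0.97938·0.97583·-0.26724) = -12.19560°
λ₂ = λ₁ + atan2(sin θ sin δ cos φ₁, cos δ − sin φ₁ sin φ₂) = -7.52166°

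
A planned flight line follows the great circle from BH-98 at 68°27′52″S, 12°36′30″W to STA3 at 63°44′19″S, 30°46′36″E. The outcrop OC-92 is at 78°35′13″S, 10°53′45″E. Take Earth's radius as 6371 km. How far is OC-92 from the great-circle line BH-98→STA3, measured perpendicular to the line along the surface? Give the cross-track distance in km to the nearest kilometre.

1168 km

BH-98: φ = -68.46444°, λ = -12.60833°
STA3: φ = -63.73861°, λ = +30.77667°
OC-92: φ = -78.58694°, λ = +10.89583°
δ₁₃ = central angle BH-98→OC-92 = 0.208185 rad  (haversine)
θ₁₃ = bearing BH-98→OC-92 = 157.553°,  θ₁₂ = bearing BH-98→STA3 = 95.651°
dₓₜ = R·arcsin(sin δ₁₃ · sin(θ₁₃ − θ₁₂)) = 6371·arcsin(0.20668·sin(61.902°)) = 1168.131 km
|dₓₜ| = 1168.131 km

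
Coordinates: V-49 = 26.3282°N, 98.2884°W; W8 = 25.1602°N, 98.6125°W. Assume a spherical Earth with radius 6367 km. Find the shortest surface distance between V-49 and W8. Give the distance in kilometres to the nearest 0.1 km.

133.8 km

Δφ = -1.1680°,  Δλ = -0.3241°
a = sin²(Δφ/2) + cos φ₁ cos φ₂ sin²(Δλ/2) = 0.000110
c = 2·arcsin(√a) = 0.021013 rad = 1.2039°
d = R·c = 6367 × 0.021013 = 133.8 km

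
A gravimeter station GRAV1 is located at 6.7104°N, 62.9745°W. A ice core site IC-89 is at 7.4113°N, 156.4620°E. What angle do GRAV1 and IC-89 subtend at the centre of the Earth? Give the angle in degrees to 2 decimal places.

138.21°

Δφ = 0.7009°,  Δλ = -140.5635°
a = sin²(Δφ/2) + cos φ₁ cos φ₂ sin²(Δλ/2) = 0.872779
c = 2·arcsin(√a) = 2.412167 rad = 138.2070°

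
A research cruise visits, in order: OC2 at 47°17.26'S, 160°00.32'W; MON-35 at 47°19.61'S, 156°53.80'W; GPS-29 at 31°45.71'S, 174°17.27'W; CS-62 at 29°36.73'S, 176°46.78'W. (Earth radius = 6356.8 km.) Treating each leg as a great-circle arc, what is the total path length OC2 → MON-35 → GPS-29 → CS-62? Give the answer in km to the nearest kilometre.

OC2: φ = -47.28767°, λ = -160.00533°
MON-35: φ = -47.32683°, λ = -156.89667°
GPS-29: φ = -31.76183°, λ = -174.28783°
CS-62: φ = -29.61217°, λ = -176.77967°
OC2→MON-35: c = 0.036793 rad, d = 233.89 km
MON-35→GPS-29: c = 0.356908 rad, d = 2268.79 km
GPS-29→CS-62: c = 0.052972 rad, d = 336.73 km
Total = 233.89 + 2268.79 + 336.73 = 2839.42 km

2839 km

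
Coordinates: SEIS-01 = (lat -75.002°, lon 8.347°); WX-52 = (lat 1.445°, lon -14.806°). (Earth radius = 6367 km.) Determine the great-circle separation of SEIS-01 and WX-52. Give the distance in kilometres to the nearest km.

8631 km

Δφ = 76.4470°,  Δλ = -23.1530°
a = sin²(Δφ/2) + cos φ₁ cos φ₂ sin²(Δλ/2) = 0.393246
c = 2·arcsin(√a) = 1.355632 rad = 77.6720°
d = R·c = 6367 × 1.355632 = 8631.3 km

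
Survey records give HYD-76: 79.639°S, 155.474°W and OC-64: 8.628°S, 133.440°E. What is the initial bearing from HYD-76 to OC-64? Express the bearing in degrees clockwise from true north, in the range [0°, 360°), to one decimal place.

Δλ = -71.0860°
y = sin Δλ · cos φ₂ = -0.935300
x = cos φ₁ sin φ₂ − sin φ₁ cos φ₂ cos Δλ = 0.288274
θ = atan2(y, x) = -72.8699° → 287.1301° (mod 360°)

287.1°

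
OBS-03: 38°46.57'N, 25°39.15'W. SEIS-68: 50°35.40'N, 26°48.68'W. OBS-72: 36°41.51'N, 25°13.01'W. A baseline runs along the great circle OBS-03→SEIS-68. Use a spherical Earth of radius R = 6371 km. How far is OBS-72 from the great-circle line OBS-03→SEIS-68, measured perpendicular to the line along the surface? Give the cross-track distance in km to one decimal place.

OBS-03: φ = +38.77617°, λ = -25.65250°
SEIS-68: φ = +50.59000°, λ = -26.81133°
OBS-72: φ = +36.69183°, λ = -25.21683°
δ₁₃ = central angle OBS-03→OBS-72 = 0.036872 rad  (haversine)
θ₁₃ = bearing OBS-03→OBS-72 = 170.480°,  θ₁₂ = bearing OBS-03→SEIS-68 = 356.413°
dₓₜ = R·arcsin(sin δ₁₃ · sin(θ₁₃ − θ₁₂)) = 6371·arcsin(0.03686·sin(-185.933°)) = 24.277 km
|dₓₜ| = 24.277 km

24.3 km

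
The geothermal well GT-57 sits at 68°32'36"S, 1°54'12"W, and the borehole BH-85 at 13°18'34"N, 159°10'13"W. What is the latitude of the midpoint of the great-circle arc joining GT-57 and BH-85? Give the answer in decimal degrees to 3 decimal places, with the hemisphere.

GT-57: φ = -68.54333°, λ = -1.90333°
BH-85: φ = +13.30944°, λ = -159.17028°
Bx = cos φ₂ cos Δλ = -0.897543,  By = cos φ₂ sin Δλ = -0.376059
φₘ = atan2(sin φ₁ + sin φ₂, √((cos φ₁ + Bx)² + By²)) = -47.08439°
λₘ = λ₁ + atan2(By, cos φ₁ + Bx) = -146.63477°

47.084°S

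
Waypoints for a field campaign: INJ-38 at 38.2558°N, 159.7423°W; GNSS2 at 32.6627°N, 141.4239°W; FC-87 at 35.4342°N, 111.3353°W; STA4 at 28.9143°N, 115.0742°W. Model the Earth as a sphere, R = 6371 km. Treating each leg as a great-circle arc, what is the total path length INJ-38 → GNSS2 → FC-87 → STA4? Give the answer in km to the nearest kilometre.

5352 km

INJ-38→GNSS2: c = 0.277516 rad, d = 1768.06 km
GNSS2→FC-87: c = 0.436111 rad, d = 2778.46 km
FC-87→STA4: c = 0.126461 rad, d = 805.68 km
Total = 1768.06 + 2778.46 + 805.68 = 5352.20 km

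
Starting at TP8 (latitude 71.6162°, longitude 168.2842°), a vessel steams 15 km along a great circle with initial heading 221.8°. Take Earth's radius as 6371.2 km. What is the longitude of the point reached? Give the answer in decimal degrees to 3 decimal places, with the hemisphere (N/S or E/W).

168.001°E

δ = d/R = 15/6371.2 = 0.002354 rad
φ₂ = arcsin(sin φ₁ cos δ + cos φ₁ sin δ cos θ)
   = arcsin(0.94897·1.00000 + 0.31538·0.00235·-0.74548) = 71.51543°
λ₂ = λ₁ + atan2(sin θ sin δ cos φ₁, cos δ − sin φ₁ sin φ₂) = 168.00061°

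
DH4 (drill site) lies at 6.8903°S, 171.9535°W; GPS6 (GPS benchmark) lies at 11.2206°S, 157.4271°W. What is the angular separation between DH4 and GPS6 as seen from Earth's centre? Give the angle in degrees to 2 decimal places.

14.98°

Δφ = -4.3303°,  Δλ = 14.5264°
a = sin²(Δφ/2) + cos φ₁ cos φ₂ sin²(Δλ/2) = 0.016992
c = 2·arcsin(√a) = 0.261454 rad = 14.9802°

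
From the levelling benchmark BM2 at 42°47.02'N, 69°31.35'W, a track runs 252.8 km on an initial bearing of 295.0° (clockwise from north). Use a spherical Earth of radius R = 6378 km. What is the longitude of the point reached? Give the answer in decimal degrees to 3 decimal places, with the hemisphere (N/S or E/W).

BM2: φ = +42.78367°, λ = -69.52250°
δ = d/R = 252.8/6378 = 0.039636 rad
φ₂ = arcsin(sin φ₁ cos δ + cos φ₁ sin δ cos θ)
   = arcsin(0.67923·0.99921 + 0.73392·0.03963·0.42262) = 43.70848°
λ₂ = λ₁ + atan2(sin θ sin δ cos φ₁, cos δ − sin φ₁ sin φ₂) = -72.37023°

72.370°W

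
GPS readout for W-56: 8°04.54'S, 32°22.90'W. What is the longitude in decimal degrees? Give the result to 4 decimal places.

32° + 22.90′/60 = 32 + 0.38167 = 32.3817°

32.3817°W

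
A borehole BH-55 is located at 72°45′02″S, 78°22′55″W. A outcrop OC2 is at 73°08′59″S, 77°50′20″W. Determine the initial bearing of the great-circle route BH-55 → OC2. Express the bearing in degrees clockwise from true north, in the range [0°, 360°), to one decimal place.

BH-55: φ = -72.75056°, λ = -78.38194°
OC2: φ = -73.14972°, λ = -77.83889°
Δλ = 0.5431°
y = sin Δλ · cos φ₂ = 0.002747
x = cos φ₁ sin φ₂ − sin φ₁ cos φ₂ cos Δλ = -0.006979
θ = atan2(y, x) = 158.5126° → 158.5126° (mod 360°)

158.5°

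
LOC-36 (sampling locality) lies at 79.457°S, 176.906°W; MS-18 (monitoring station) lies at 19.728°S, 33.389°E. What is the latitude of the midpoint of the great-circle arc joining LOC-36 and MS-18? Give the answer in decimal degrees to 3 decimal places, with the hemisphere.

Bx = cos φ₂ cos Δλ = -0.812761,  By = cos φ₂ sin Δλ = -0.474844
φₘ = atan2(sin φ₁ + sin φ₂, √((cos φ₁ + Bx)² + By²)) = -59.15331°
λₘ = λ₁ + atan2(By, cos φ₁ + Bx) = 40.10938°

59.153°S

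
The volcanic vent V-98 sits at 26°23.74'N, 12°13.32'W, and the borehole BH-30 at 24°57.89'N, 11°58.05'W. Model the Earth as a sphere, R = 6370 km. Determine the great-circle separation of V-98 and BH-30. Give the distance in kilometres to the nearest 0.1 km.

161.1 km

V-98: φ = +26.39567°, λ = -12.22200°
BH-30: φ = +24.96483°, λ = -11.96750°
Δφ = -1.4308°,  Δλ = 0.2545°
a = sin²(Δφ/2) + cos φ₁ cos φ₂ sin²(Δλ/2) = 0.000160
c = 2·arcsin(√a) = 0.025292 rad = 1.4491°
d = R·c = 6370 × 0.025292 = 161.1 km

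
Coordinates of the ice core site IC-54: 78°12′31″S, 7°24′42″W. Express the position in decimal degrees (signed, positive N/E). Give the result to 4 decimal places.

lat: 78.2086° S → -78.2086°
lon: 7.4117° W → -7.4117°

-78.2086°, -7.4117°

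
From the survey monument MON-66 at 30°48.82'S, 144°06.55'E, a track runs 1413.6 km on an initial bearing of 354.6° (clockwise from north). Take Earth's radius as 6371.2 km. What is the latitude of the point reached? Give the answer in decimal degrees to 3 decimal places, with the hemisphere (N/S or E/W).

18.152°S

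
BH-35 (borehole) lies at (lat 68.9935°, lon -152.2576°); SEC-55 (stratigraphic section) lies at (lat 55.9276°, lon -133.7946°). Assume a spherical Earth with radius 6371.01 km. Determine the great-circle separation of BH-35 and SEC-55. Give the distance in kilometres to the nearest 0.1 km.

1720.1 km

Δφ = -13.0659°,  Δλ = 18.4630°
a = sin²(Δφ/2) + cos φ₁ cos φ₂ sin²(Δλ/2) = 0.018113
c = 2·arcsin(√a) = 0.269990 rad = 15.4693°
d = R·c = 6371.01 × 0.269990 = 1720.1 km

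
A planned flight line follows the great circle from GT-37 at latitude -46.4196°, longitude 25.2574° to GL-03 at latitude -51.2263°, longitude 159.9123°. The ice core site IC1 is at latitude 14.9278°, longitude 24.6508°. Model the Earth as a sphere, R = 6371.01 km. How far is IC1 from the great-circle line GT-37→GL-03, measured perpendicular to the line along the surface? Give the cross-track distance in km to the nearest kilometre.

δ₁₃ = central angle GT-37→IC1 = 1.070757 rad  (haversine)
θ₁₃ = bearing GT-37→IC1 = 359.332°,  θ₁₂ = bearing GT-37→GL-03 = 152.515°
dₓₜ = R·arcsin(sin δ₁₃ · sin(θ₁₃ − θ₁₂)) = 6371.01·arcsin(0.87756·sin(206.817°)) = -2593.387 km
|dₓₜ| = 2593.387 km

2593 km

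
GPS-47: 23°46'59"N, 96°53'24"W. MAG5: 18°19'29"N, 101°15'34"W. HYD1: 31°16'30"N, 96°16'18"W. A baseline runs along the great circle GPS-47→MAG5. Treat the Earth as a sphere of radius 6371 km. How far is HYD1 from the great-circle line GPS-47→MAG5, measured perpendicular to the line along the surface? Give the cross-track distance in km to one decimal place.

460.4 km

GPS-47: φ = +23.78306°, λ = -96.89000°
MAG5: φ = +18.32472°, λ = -101.25944°
HYD1: φ = +31.27500°, λ = -96.27167°
δ₁₃ = central angle GPS-47→HYD1 = 0.131108 rad  (haversine)
θ₁₃ = bearing GPS-47→HYD1 = 4.046°,  θ₁₂ = bearing GPS-47→MAG5 = 217.572°
dₓₜ = R·arcsin(sin δ₁₃ · sin(θ₁₃ − θ₁₂)) = 6371·arcsin(0.13073·sin(-213.526°)) = 460.427 km
|dₓₜ| = 460.427 km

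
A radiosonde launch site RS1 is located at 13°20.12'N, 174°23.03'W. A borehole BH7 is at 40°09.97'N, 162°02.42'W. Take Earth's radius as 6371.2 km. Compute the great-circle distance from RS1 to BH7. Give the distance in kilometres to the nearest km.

3218 km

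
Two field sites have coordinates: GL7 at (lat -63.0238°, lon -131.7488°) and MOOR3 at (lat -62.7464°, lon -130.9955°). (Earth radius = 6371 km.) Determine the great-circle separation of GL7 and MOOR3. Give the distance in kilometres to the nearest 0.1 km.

49.1 km

Δφ = 0.2774°,  Δλ = 0.7533°
a = sin²(Δφ/2) + cos φ₁ cos φ₂ sin²(Δλ/2) = 0.000015
c = 2·arcsin(√a) = 0.007704 rad = 0.4414°
d = R·c = 6371 × 0.007704 = 49.1 km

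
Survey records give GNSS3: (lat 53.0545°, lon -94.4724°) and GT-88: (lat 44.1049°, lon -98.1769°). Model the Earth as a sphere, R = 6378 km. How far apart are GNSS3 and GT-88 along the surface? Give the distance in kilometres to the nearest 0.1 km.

Δφ = -8.9496°,  Δλ = -3.7045°
a = sin²(Δφ/2) + cos φ₁ cos φ₂ sin²(Δλ/2) = 0.006538
c = 2·arcsin(√a) = 0.161894 rad = 9.2758°
d = R·c = 6378 × 0.161894 = 1032.6 km

1032.6 km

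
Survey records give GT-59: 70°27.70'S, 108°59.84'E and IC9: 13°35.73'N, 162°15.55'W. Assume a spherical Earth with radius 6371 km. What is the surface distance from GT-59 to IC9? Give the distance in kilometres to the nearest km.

11384 km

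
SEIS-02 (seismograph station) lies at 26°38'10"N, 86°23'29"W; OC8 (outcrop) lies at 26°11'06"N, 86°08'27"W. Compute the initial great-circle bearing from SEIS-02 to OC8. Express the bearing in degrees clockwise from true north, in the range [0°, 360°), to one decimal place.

153.5°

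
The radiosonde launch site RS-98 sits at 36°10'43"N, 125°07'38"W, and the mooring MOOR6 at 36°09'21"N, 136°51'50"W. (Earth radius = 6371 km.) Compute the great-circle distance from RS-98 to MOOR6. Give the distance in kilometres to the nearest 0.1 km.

1052.9 km

RS-98: φ = +36.17861°, λ = -125.12722°
MOOR6: φ = +36.15583°, λ = -136.86389°
Δφ = -0.0228°,  Δλ = -11.7367°
a = sin²(Δφ/2) + cos φ₁ cos φ₂ sin²(Δλ/2) = 0.006813
c = 2·arcsin(√a) = 0.165269 rad = 9.4692°
d = R·c = 6371 × 0.165269 = 1052.9 km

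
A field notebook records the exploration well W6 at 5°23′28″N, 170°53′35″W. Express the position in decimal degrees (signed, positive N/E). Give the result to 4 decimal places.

+5.3911°, -170.8931°

lat: 5.3911° N → +5.3911°
lon: 170.8931° W → -170.8931°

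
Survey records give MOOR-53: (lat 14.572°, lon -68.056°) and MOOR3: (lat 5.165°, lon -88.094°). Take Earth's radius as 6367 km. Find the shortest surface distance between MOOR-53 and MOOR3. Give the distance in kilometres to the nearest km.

2427 km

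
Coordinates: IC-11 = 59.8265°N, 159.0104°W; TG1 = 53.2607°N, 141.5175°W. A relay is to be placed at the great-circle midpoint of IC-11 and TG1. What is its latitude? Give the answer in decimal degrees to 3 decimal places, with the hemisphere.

Bx = cos φ₂ cos Δλ = 0.570512,  By = cos φ₂ sin Δλ = 0.179804
φₘ = atan2(sin φ₁ + sin φ₂, √((cos φ₁ + Bx)² + By²)) = 56.84881°
λₘ = λ₁ + atan2(By, cos φ₁ + Bx) = -149.49880°

56.849°N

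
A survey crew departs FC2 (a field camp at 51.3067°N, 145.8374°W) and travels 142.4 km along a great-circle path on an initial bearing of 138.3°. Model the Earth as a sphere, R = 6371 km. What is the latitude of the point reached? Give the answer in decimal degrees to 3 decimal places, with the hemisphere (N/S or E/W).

δ = d/R = 142.4/6371 = 0.022351 rad
φ₂ = arcsin(sin φ₁ cos δ + cos φ₁ sin δ cos θ)
   = arcsin(0.78050·0.99975 + 0.62515·0.02235·-0.74664) = 50.34282°
λ₂ = λ₁ + atan2(sin θ sin δ cos φ₁, cos δ − sin φ₁ sin φ₂) = -144.50250°

50.343°N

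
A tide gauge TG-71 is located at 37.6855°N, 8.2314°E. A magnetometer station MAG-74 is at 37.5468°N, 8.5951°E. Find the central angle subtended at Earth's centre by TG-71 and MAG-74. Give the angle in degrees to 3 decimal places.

Δφ = -0.1387°,  Δλ = 0.3637°
a = sin²(Δφ/2) + cos φ₁ cos φ₂ sin²(Δλ/2) = 0.000008
c = 2·arcsin(√a) = 0.005581 rad = 0.3197°

0.320°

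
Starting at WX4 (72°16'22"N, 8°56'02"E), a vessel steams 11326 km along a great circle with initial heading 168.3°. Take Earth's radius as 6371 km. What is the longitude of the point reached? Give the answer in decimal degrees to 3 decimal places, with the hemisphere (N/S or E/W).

WX4: φ = +72.27278°, λ = +8.93389°
δ = d/R = 11326/6371 = 1.777743 rad
φ₂ = arcsin(sin φ₁ cos δ + cos φ₁ sin δ cos θ)
   = arcsin(0.95252·-0.20547 + 0.30449·0.97866·-0.97922) = -29.17728°
λ₂ = λ₁ + atan2(sin θ sin δ cos φ₁, cos δ − sin φ₁ sin φ₂) = 22.07214°

22.072°E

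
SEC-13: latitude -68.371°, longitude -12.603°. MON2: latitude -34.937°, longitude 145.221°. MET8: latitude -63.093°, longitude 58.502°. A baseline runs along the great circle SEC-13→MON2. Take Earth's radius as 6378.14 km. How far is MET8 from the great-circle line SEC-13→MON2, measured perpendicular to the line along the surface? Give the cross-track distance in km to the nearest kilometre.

δ₁₃ = central angle SEC-13→MET8 = 0.488640 rad  (haversine)
θ₁₃ = bearing SEC-13→MET8 = 114.204°,  θ₁₂ = bearing SEC-13→MON2 = 161.349°
dₓₜ = R·arcsin(sin δ₁₃ · sin(θ₁₃ − θ₁₂)) = 6378.14·arcsin(0.46943·sin(-47.145°)) = -2240.689 km
|dₓₜ| = 2240.689 km

2241 km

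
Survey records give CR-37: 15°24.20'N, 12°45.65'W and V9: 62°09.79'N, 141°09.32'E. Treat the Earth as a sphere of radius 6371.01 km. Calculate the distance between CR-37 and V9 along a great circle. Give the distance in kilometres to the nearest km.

CR-37: φ = +15.40333°, λ = -12.76083°
V9: φ = +62.16317°, λ = +141.15533°
Δφ = 46.7598°,  Δλ = 153.9162°
a = sin²(Δφ/2) + cos φ₁ cos φ₂ sin²(Δλ/2) = 0.584728
c = 2·arcsin(√a) = 1.741074 rad = 99.7562°
d = R·c = 6371.01 × 1.741074 = 11092.4 km

11092 km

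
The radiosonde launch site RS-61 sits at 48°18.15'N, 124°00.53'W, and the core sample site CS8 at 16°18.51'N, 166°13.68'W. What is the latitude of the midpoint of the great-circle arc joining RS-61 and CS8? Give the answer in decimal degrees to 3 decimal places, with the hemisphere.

RS-61: φ = +48.30250°, λ = -124.00883°
CS8: φ = +16.30850°, λ = -166.22800°
Bx = cos φ₂ cos Δλ = 0.710782,  By = cos φ₂ sin Δλ = -0.644931
φₘ = atan2(sin φ₁ + sin φ₂, √((cos φ₁ + Bx)² + By²)) = 34.06415°
λₘ = λ₁ + atan2(By, cos φ₁ + Bx) = -149.12164°

34.064°N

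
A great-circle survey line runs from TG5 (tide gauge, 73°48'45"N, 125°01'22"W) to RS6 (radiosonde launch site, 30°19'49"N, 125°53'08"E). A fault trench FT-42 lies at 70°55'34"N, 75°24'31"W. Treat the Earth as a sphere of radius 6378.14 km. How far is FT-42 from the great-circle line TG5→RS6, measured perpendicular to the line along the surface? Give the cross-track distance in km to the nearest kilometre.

1063 km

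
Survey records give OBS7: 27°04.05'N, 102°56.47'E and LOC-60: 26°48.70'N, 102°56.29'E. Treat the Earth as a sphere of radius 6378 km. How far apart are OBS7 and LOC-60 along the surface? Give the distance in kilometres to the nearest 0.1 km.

OBS7: φ = +27.06750°, λ = +102.94117°
LOC-60: φ = +26.81167°, λ = +102.93817°
Δφ = -0.2558°,  Δλ = -0.0030°
a = sin²(Δφ/2) + cos φ₁ cos φ₂ sin²(Δλ/2) = 0.000005
c = 2·arcsin(√a) = 0.004465 rad = 0.2558°
d = R·c = 6378 × 0.004465 = 28.5 km

28.5 km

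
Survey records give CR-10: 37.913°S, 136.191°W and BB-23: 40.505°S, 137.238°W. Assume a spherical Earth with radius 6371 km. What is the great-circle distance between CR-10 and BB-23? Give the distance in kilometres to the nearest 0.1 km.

302.0 km

Δφ = -2.5920°,  Δλ = -1.0470°
a = sin²(Δφ/2) + cos φ₁ cos φ₂ sin²(Δλ/2) = 0.000562
c = 2·arcsin(√a) = 0.047402 rad = 2.7159°
d = R·c = 6371 × 0.047402 = 302.0 km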